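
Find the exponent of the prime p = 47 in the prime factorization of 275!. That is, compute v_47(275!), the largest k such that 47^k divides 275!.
v_47(275!) = 5

Legendre's formula: v_p(n!) = Σ_{k ≥ 1} ⌊n / p^k⌋. For p = 47, n = 275, the terms are:
  ⌊275/47^1⌋ = ⌊275/47⌋ = 5
(the next term ⌊275/47^2⌋ = 0, terminating the sum). Summing: v_47(275!) = 5 = 5.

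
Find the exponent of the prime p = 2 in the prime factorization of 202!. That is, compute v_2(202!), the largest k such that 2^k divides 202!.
v_2(202!) = 198

Legendre's formula: v_p(n!) = Σ_{k ≥ 1} ⌊n / p^k⌋. For p = 2, n = 202, the terms are:
  ⌊202/2^1⌋ = ⌊202/2⌋ = 101
  ⌊202/2^2⌋ = ⌊202/4⌋ = 50
  ⌊202/2^3⌋ = ⌊202/8⌋ = 25
  ⌊202/2^4⌋ = ⌊202/16⌋ = 12
  ⌊202/2^5⌋ = ⌊202/32⌋ = 6
  ⌊202/2^6⌋ = ⌊202/64⌋ = 3
  ⌊202/2^7⌋ = ⌊202/128⌋ = 1
(the next term ⌊202/2^8⌋ = 0, terminating the sum). Summing: v_2(202!) = 101 + 50 + 25 + 12 + 6 + 3 + 1 = 198.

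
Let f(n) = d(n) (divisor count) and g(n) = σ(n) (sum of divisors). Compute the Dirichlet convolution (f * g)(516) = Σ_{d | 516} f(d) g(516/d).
(d * σ)(516) = 4416

Divisors of 516: [1, 2, 3, 4, 6, 12, 43, 86, 129, 172, 258, 516]. For each d | 516:
  d = 1: d(1) · σ(516/1) = 1 · 1232 = 1232
  d = 2: d(2) · σ(516/2) = 2 · 528 = 1056
  d = 3: d(3) · σ(516/3) = 2 · 308 = 616
  d = 4: d(4) · σ(516/4) = 3 · 176 = 528
  d = 6: d(6) · σ(516/6) = 4 · 132 = 528
  d = 12: d(12) · σ(516/12) = 6 · 44 = 264
  d = 43: d(43) · σ(516/43) = 2 · 28 = 56
  d = 86: d(86) · σ(516/86) = 4 · 12 = 48
  d = 129: d(129) · σ(516/129) = 4 · 7 = 28
  d = 172: d(172) · σ(516/172) = 6 · 4 = 24
  d = 258: d(258) · σ(516/258) = 8 · 3 = 24
  d = 516: d(516) · σ(516/516) = 12 · 1 = 12
Summing: (d * σ)(516) = 1232 + 1056 + 616 + 528 + 528 + 264 + 56 + 48 + 28 + 24 + 24 + 12 = 4416.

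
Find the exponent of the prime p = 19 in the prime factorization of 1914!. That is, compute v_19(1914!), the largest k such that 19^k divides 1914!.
v_19(1914!) = 105

Legendre's formula: v_p(n!) = Σ_{k ≥ 1} ⌊n / p^k⌋. For p = 19, n = 1914, the terms are:
  ⌊1914/19^1⌋ = ⌊1914/19⌋ = 100
  ⌊1914/19^2⌋ = ⌊1914/361⌋ = 5
(the next term ⌊1914/19^3⌋ = 0, terminating the sum). Summing: v_19(1914!) = 100 + 5 = 105.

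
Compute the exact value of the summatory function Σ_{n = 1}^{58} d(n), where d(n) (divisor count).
Σ_{n ≤ 58} d(n) = 247

Compute d(n) for each 1 ≤ n ≤ 58: d(1) = 1, d(2) = 2, d(3) = 2, d(4) = 3, d(5) = 2, d(6) = 4, d(7) = 2, d(8) = 4, d(9) = 3, d(10) = 4, d(11) = 2, d(12) = 6, d(13) = 2, d(14) = 4, d(15) = 4, d(16) = 5, d(17) = 2, d(18) = 6, d(19) = 2, d(20) = 6, d(21) = 4, d(22) = 4, d(23) = 2, d(24) = 8, d(25) = 3, d(26) = 4, d(27) = 4, d(28) = 6, d(29) = 2, d(30) = 8, d(31) = 2, d(32) = 6, d(33) = 4, d(34) = 4, d(35) = 4, d(36) = 9, d(37) = 2, d(38) = 4, d(39) = 4, d(40) = 8, d(41) = 2, d(42) = 8, d(43) = 2, d(44) = 6, d(45) = 6, d(46) = 4, d(47) = 2, d(48) = 10, d(49) = 3, d(50) = 6, d(51) = 4, d(52) = 6, d(53) = 2, d(54) = 8, d(55) = 4, d(56) = 8, d(57) = 4, d(58) = 4. Summing all 58 values: 247. (Dirichlet's divisor formula: Σ_{n ≤ x} d(n) = x ln(x) + (2γ − 1) x + O(√x). For x = 58, the asymptotic estimate is ≈ 244.46.)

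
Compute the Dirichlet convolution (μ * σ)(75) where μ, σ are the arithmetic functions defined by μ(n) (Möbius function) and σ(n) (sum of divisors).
(μ * σ)(75) = 75

Divisors of 75: [1, 3, 5, 15, 25, 75]. For each d | 75:
  d = 1: μ(1) · σ(75/1) = 1 · 124 = 124
  d = 3: μ(3) · σ(75/3) = -1 · 31 = -31
  d = 5: μ(5) · σ(75/5) = -1 · 24 = -24
  d = 15: μ(15) · σ(75/15) = 1 · 6 = 6
  d = 25: μ(25) · σ(75/25) = 0 · 4 = 0
  d = 75: μ(75) · σ(75/75) = 0 · 1 = 0
Summing: (μ * σ)(75) = 124 + -31 + -24 + 6 + 0 + 0 = 75.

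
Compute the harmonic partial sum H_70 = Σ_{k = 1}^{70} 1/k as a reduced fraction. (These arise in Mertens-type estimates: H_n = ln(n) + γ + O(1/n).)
H_70 = 42535343474848157886823113473/8801320137209899102584580800

Direct summation: H_70 = 1 + 1/2 + ... + 1/70. The least common denominator is lcm(1, ..., 70) = 79211881234889091923261227200; over this denominator the numerator is 79211881234889091923261227200 + 39605940617444545961630613600 + 26403960411629697307753742400 + 19802970308722272980815306800 + 15842376246977818384652245440 + 13201980205814848653876871200 + 11315983033555584560465889600 + 9901485154361136490407653400 + 8801320137209899102584580800 + 7921188123488909192326122720 + 7201080112262644720296475200 + 6600990102907424326938435600 + 6093221633453007071020094400 + 5657991516777792280232944800 + 5280792082325939461550748480 + 4950742577180568245203826700 + 4659522425581711289603601600 + 4400660068604949551292290400 + 4169046380783636417013748800 + 3960594061744454596163061360 + 3771994344518528186821963200 + 3600540056131322360148237600 + 3443994836299525735793966400 + 3300495051453712163469217800 + 3168475249395563676930449088 + 3046610816726503535510047200 + 2933773379069966367528193600 + 2828995758388896140116472400 + 2731444180513416962871076800 + 2640396041162969730775374240 + 2555221975319002965266491200 + 2475371288590284122601913350 + 2400360037420881573432158400 + 2329761212790855644801800800 + 2263196606711116912093177920 + 2200330034302474775646145200 + 2140861654997002484412465600 + 2084523190391818208506874400 + 2031073877817669023673364800 + 1980297030872227298081530680 + 1931997103289977851786859200 + 1885997172259264093410981600 + 1842136772904397486587470400 + 1800270028065661180074118800 + 1760264027441979820516916160 + 1721997418149762867896983200 + 1685359175210406211133217600 + 1650247525726856081734608900 + 1616569004793654937209412800 + 1584237624697781838465224544 + 1553174141860570429867867200 + 1523305408363251767755023600 + 1494563796884699847608702400 + 1466886689534983183764096800 + 1440216022452528944059295040 + 1414497879194448070058236200 + 1389682126927878805671249600 + 1365722090256708481435538400 + 1342574258218459185140020800 + 1320198020581484865387687120 + 1298555430080149047922315200 + 1277610987659501482633245600 + 1257331448172842728940654400 + 1237685644295142061300956675 + 1218644326690601414204018880 + 1200180018710440786716079200 + 1182266884102822267511361600 + 1164880606395427822400900400 + 1147998278766508578597988800 + 1131598303355558456046588960 = 382818091273633420981408021257, so H_70 = 382818091273633420981408021257/79211881234889091923261227200; reducing by gcd(382818091273633420981408021257, 79211881234889091923261227200) = 9 gives 42535343474848157886823113473/8801320137209899102584580800 ≈ 4.83284. (The PNT-adjacent estimate ln(70) + γ ≈ 4.82571 matches within O(1/n).)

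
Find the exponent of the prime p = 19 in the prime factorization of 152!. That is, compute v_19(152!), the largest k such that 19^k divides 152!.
v_19(152!) = 8

Legendre's formula: v_p(n!) = Σ_{k ≥ 1} ⌊n / p^k⌋. For p = 19, n = 152, the terms are:
  ⌊152/19^1⌋ = ⌊152/19⌋ = 8
(the next term ⌊152/19^2⌋ = 0, terminating the sum). Summing: v_19(152!) = 8 = 8.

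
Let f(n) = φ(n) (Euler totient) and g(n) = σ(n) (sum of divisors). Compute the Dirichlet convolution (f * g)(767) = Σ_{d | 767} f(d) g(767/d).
(φ * σ)(767) = 3068

Divisors of 767: [1, 13, 59, 767]. For each d | 767:
  d = 1: φ(1) · σ(767/1) = 1 · 840 = 840
  d = 13: φ(13) · σ(767/13) = 12 · 60 = 720
  d = 59: φ(59) · σ(767/59) = 58 · 14 = 812
  d = 767: φ(767) · σ(767/767) = 696 · 1 = 696
Summing: (φ * σ)(767) = 840 + 720 + 812 + 696 = 3068.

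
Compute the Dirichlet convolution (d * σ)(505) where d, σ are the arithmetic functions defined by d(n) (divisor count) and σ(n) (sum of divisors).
(d * σ)(505) = 832

Divisors of 505: [1, 5, 101, 505]. For each d | 505:
  d = 1: d(1) · σ(505/1) = 1 · 612 = 612
  d = 5: d(5) · σ(505/5) = 2 · 102 = 204
  d = 101: d(101) · σ(505/101) = 2 · 6 = 12
  d = 505: d(505) · σ(505/505) = 4 · 1 = 4
Summing: (d * σ)(505) = 612 + 204 + 12 + 4 = 832.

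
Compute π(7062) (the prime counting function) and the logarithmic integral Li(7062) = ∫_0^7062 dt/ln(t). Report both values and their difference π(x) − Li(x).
π(7062) = 907;  Li(7062) ≈ 921.33;  π(x) − Li(x) ≈ -14.33.

Direct count of primes ≤ 7062 gives π(7062) = 907. Numerical evaluation of the logarithmic integral gives Li(7062) ≈ 921.33. The difference π(x) − Li(x) ≈ -14.33 is typically negative for small/moderate x (Li(x) overestimates), though Littlewood's theorem shows this sign changes infinitely often.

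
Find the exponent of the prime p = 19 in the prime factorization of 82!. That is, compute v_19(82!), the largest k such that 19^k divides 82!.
v_19(82!) = 4

Legendre's formula: v_p(n!) = Σ_{k ≥ 1} ⌊n / p^k⌋. For p = 19, n = 82, the terms are:
  ⌊82/19^1⌋ = ⌊82/19⌋ = 4
(the next term ⌊82/19^2⌋ = 0, terminating the sum). Summing: v_19(82!) = 4 = 4.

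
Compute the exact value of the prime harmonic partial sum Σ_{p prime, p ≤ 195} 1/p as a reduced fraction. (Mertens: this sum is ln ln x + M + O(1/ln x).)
Σ 1/p = 385774678978047295113064712800727674369526436922217581784412894295689697835549/198962376391690981640415251545285153602734402721821058212203976095413910572270

π(195) = 44, so the primes ≤ 195 are [2, 3, 5, 7, 11, 13, 17, 19, 23, 29, 31, 37, 41, 43, 47, 53, 59, 61, 67, 71, 73, 79, 83, 89, 97, 101, 103, 107, 109, 113, 127, 131, 137, 139, 149, 151, 157, 163, 167, 173, 179, 181, 191, 193]. Summing 1/p over these primes: 385774678978047295113064712800727674369526436922217581784412894295689697835549/198962376391690981640415251545285153602734402721821058212203976095413910572270 ≈ 1.9389. Mertens estimate ln ln(195) + 0.2615 ≈ 1.9241.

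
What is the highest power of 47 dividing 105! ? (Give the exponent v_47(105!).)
v_47(105!) = 2

Legendre's formula: v_p(n!) = Σ_{k ≥ 1} ⌊n / p^k⌋. For p = 47, n = 105, the terms are:
  ⌊105/47^1⌋ = ⌊105/47⌋ = 2
(the next term ⌊105/47^2⌋ = 0, terminating the sum). Summing: v_47(105!) = 2 = 2.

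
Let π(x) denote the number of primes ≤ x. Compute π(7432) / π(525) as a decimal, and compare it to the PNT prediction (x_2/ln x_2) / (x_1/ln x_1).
π(7432)/π(525) = 941/99 ≈ 9.5051;  PNT prediction ≈ 9.9473.

π(525) = 99 and π(7432) = 941, so π(7432)/π(525) ≈ 9.5051. The PNT-predicted ratio is (7432/ln(7432)) / (525/ln(525)) ≈ 9.9473. The two agree to within a few percent, as expected.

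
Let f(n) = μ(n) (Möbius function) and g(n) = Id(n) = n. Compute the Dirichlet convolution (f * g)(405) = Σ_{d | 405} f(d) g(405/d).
(μ * Id)(405) = 216

Divisors of 405: [1, 3, 5, 9, 15, 27, 45, 81, 135, 405]. For each d | 405:
  d = 1: μ(1) · Id(405/1) = 1 · 405 = 405
  d = 3: μ(3) · Id(405/3) = -1 · 135 = -135
  d = 5: μ(5) · Id(405/5) = -1 · 81 = -81
  d = 9: μ(9) · Id(405/9) = 0 · 45 = 0
  d = 15: μ(15) · Id(405/15) = 1 · 27 = 27
  d = 27: μ(27) · Id(405/27) = 0 · 15 = 0
  d = 45: μ(45) · Id(405/45) = 0 · 9 = 0
  d = 81: μ(81) · Id(405/81) = 0 · 5 = 0
  d = 135: μ(135) · Id(405/135) = 0 · 3 = 0
  d = 405: μ(405) · Id(405/405) = 0 · 1 = 0
Summing: (μ * Id)(405) = 405 + -135 + -81 + 0 + 27 + 0 + 0 + 0 + 0 + 0 = 216.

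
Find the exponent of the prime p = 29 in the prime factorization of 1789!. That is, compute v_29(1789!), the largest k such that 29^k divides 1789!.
v_29(1789!) = 63

Legendre's formula: v_p(n!) = Σ_{k ≥ 1} ⌊n / p^k⌋. For p = 29, n = 1789, the terms are:
  ⌊1789/29^1⌋ = ⌊1789/29⌋ = 61
  ⌊1789/29^2⌋ = ⌊1789/841⌋ = 2
(the next term ⌊1789/29^3⌋ = 0, terminating the sum). Summing: v_29(1789!) = 61 + 2 = 63.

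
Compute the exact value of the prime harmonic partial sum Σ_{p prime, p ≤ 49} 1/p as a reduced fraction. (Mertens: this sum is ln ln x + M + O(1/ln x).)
Σ 1/p = 1021729465586766997/614889782588491410

π(49) = 15, so the primes ≤ 49 are [2, 3, 5, 7, 11, 13, 17, 19, 23, 29, 31, 37, 41, 43, 47]. Summing 1/p over these primes: 1021729465586766997/614889782588491410 ≈ 1.6616. Mertens estimate ln ln(49) + 0.2615 ≈ 1.6204.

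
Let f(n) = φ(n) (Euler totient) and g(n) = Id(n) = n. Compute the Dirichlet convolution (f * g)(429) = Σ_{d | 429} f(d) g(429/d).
(φ * Id)(429) = 2625

Divisors of 429: [1, 3, 11, 13, 33, 39, 143, 429]. For each d | 429:
  d = 1: φ(1) · Id(429/1) = 1 · 429 = 429
  d = 3: φ(3) · Id(429/3) = 2 · 143 = 286
  d = 11: φ(11) · Id(429/11) = 10 · 39 = 390
  d = 13: φ(13) · Id(429/13) = 12 · 33 = 396
  d = 33: φ(33) · Id(429/33) = 20 · 13 = 260
  d = 39: φ(39) · Id(429/39) = 24 · 11 = 264
  d = 143: φ(143) · Id(429/143) = 120 · 3 = 360
  d = 429: φ(429) · Id(429/429) = 240 · 1 = 240
Summing: (φ * Id)(429) = 429 + 286 + 390 + 396 + 260 + 264 + 360 + 240 = 2625.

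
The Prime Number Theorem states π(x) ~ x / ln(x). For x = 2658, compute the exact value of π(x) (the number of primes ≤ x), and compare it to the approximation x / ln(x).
π(2658) = 384;  x/ln(x) ≈ 337.08;  relative error ≈ 12.22%.

Directly count primes up to 2658: π(2658) = 384. The PNT approximation gives 2658/ln(2658) ≈ 2658/7.88533 ≈ 337.08. Relative error (π(x) − x/ln(x)) / π(x) ≈ 12.22%; the approximation is known to undercount slightly (Li(x) is a better estimate).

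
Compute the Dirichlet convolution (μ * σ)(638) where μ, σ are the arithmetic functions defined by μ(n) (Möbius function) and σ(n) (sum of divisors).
(μ * σ)(638) = 638

Divisors of 638: [1, 2, 11, 22, 29, 58, 319, 638]. For each d | 638:
  d = 1: μ(1) · σ(638/1) = 1 · 1080 = 1080
  d = 2: μ(2) · σ(638/2) = -1 · 360 = -360
  d = 11: μ(11) · σ(638/11) = -1 · 90 = -90
  d = 22: μ(22) · σ(638/22) = 1 · 30 = 30
  d = 29: μ(29) · σ(638/29) = -1 · 36 = -36
  d = 58: μ(58) · σ(638/58) = 1 · 12 = 12
  d = 319: μ(319) · σ(638/319) = 1 · 3 = 3
  d = 638: μ(638) · σ(638/638) = -1 · 1 = -1
Summing: (μ * σ)(638) = 1080 + -360 + -90 + 30 + -36 + 12 + 3 + -1 = 638.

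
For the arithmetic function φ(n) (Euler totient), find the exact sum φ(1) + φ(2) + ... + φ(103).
Σ_{n ≤ 103} φ(n) = 3278

Compute φ(n) for each 1 ≤ n ≤ 103: φ(1) = 1, φ(2) = 1, φ(3) = 2, φ(4) = 2, φ(5) = 4, φ(6) = 2, φ(7) = 6, φ(8) = 4, φ(9) = 6, φ(10) = 4, φ(11) = 10, φ(12) = 4, φ(13) = 12, φ(14) = 6, φ(15) = 8, φ(16) = 8, φ(17) = 16, φ(18) = 6, φ(19) = 18, φ(20) = 8, φ(21) = 12, φ(22) = 10, φ(23) = 22, φ(24) = 8, φ(25) = 20, φ(26) = 12, φ(27) = 18, φ(28) = 12, φ(29) = 28, φ(30) = 8, φ(31) = 30, φ(32) = 16, φ(33) = 20, φ(34) = 16, φ(35) = 24, φ(36) = 12, φ(37) = 36, φ(38) = 18, φ(39) = 24, φ(40) = 16, φ(41) = 40, φ(42) = 12, φ(43) = 42, φ(44) = 20, φ(45) = 24, φ(46) = 22, φ(47) = 46, φ(48) = 16, φ(49) = 42, φ(50) = 20, φ(51) = 32, φ(52) = 24, φ(53) = 52, φ(54) = 18, φ(55) = 40, φ(56) = 24, φ(57) = 36, φ(58) = 28, φ(59) = 58, φ(60) = 16, φ(61) = 60, φ(62) = 30, φ(63) = 36, φ(64) = 32, φ(65) = 48, φ(66) = 20, φ(67) = 66, φ(68) = 32, φ(69) = 44, φ(70) = 24, φ(71) = 70, φ(72) = 24, φ(73) = 72, φ(74) = 36, φ(75) = 40, φ(76) = 36, φ(77) = 60, φ(78) = 24, φ(79) = 78, φ(80) = 32, φ(81) = 54, φ(82) = 40, φ(83) = 82, φ(84) = 24, φ(85) = 64, φ(86) = 42, φ(87) = 56, φ(88) = 40, φ(89) = 88, φ(90) = 24, φ(91) = 72, φ(92) = 44, φ(93) = 60, φ(94) = 46, φ(95) = 72, φ(96) = 32, φ(97) = 96, φ(98) = 42, φ(99) = 60, φ(100) = 40, φ(101) = 100, φ(102) = 32, φ(103) = 102. Summing all 103 values: 3278. (Average order: Σ_{n ≤ x} φ(n) ~ (3/π²) x². For x = 103, (3/π²)·103² ≈ 3224.75.)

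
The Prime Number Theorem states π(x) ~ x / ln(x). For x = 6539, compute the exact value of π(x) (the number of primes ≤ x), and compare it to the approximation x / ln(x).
π(6539) = 844;  x/ln(x) ≈ 744.29;  relative error ≈ 11.81%.

Directly count primes up to 6539: π(6539) = 844. The PNT approximation gives 6539/ln(6539) ≈ 6539/8.78554 ≈ 744.29. Relative error (π(x) − x/ln(x)) / π(x) ≈ 11.81%; the approximation is known to undercount slightly (Li(x) is a better estimate).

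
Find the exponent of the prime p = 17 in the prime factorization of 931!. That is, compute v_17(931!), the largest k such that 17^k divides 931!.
v_17(931!) = 57

Legendre's formula: v_p(n!) = Σ_{k ≥ 1} ⌊n / p^k⌋. For p = 17, n = 931, the terms are:
  ⌊931/17^1⌋ = ⌊931/17⌋ = 54
  ⌊931/17^2⌋ = ⌊931/289⌋ = 3
(the next term ⌊931/17^3⌋ = 0, terminating the sum). Summing: v_17(931!) = 54 + 3 = 57.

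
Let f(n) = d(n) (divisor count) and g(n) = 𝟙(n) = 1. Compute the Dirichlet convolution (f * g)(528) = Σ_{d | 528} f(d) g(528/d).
(d * 𝟙)(528) = 135

Divisors of 528: [1, 2, 3, 4, 6, 8, 11, 12, 16, 22, 24, 33, 44, 48, 66, 88, 132, 176, 264, 528]. For each d | 528:
  d = 1: d(1) · 𝟙(528/1) = 1 · 1 = 1
  d = 2: d(2) · 𝟙(528/2) = 2 · 1 = 2
  d = 3: d(3) · 𝟙(528/3) = 2 · 1 = 2
  d = 4: d(4) · 𝟙(528/4) = 3 · 1 = 3
  d = 6: d(6) · 𝟙(528/6) = 4 · 1 = 4
  d = 8: d(8) · 𝟙(528/8) = 4 · 1 = 4
  d = 11: d(11) · 𝟙(528/11) = 2 · 1 = 2
  d = 12: d(12) · 𝟙(528/12) = 6 · 1 = 6
  d = 16: d(16) · 𝟙(528/16) = 5 · 1 = 5
  d = 22: d(22) · 𝟙(528/22) = 4 · 1 = 4
  d = 24: d(24) · 𝟙(528/24) = 8 · 1 = 8
  d = 33: d(33) · 𝟙(528/33) = 4 · 1 = 4
  d = 44: d(44) · 𝟙(528/44) = 6 · 1 = 6
  d = 48: d(48) · 𝟙(528/48) = 10 · 1 = 10
  d = 66: d(66) · 𝟙(528/66) = 8 · 1 = 8
  d = 88: d(88) · 𝟙(528/88) = 8 · 1 = 8
  d = 132: d(132) · 𝟙(528/132) = 12 · 1 = 12
  d = 176: d(176) · 𝟙(528/176) = 10 · 1 = 10
  d = 264: d(264) · 𝟙(528/264) = 16 · 1 = 16
  d = 528: d(528) · 𝟙(528/528) = 20 · 1 = 20
Summing: (d * 𝟙)(528) = 1 + 2 + 2 + 3 + 4 + 4 + 2 + 6 + 5 + 4 + 8 + 4 + 6 + 10 + 8 + 8 + 12 + 10 + 16 + 20 = 135.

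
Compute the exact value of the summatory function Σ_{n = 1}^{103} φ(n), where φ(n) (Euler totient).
Σ_{n ≤ 103} φ(n) = 3278

Compute φ(n) for each 1 ≤ n ≤ 103: φ(1) = 1, φ(2) = 1, φ(3) = 2, φ(4) = 2, φ(5) = 4, φ(6) = 2, φ(7) = 6, φ(8) = 4, φ(9) = 6, φ(10) = 4, φ(11) = 10, φ(12) = 4, φ(13) = 12, φ(14) = 6, φ(15) = 8, φ(16) = 8, φ(17) = 16, φ(18) = 6, φ(19) = 18, φ(20) = 8, φ(21) = 12, φ(22) = 10, φ(23) = 22, φ(24) = 8, φ(25) = 20, φ(26) = 12, φ(27) = 18, φ(28) = 12, φ(29) = 28, φ(30) = 8, φ(31) = 30, φ(32) = 16, φ(33) = 20, φ(34) = 16, φ(35) = 24, φ(36) = 12, φ(37) = 36, φ(38) = 18, φ(39) = 24, φ(40) = 16, φ(41) = 40, φ(42) = 12, φ(43) = 42, φ(44) = 20, φ(45) = 24, φ(46) = 22, φ(47) = 46, φ(48) = 16, φ(49) = 42, φ(50) = 20, φ(51) = 32, φ(52) = 24, φ(53) = 52, φ(54) = 18, φ(55) = 40, φ(56) = 24, φ(57) = 36, φ(58) = 28, φ(59) = 58, φ(60) = 16, φ(61) = 60, φ(62) = 30, φ(63) = 36, φ(64) = 32, φ(65) = 48, φ(66) = 20, φ(67) = 66, φ(68) = 32, φ(69) = 44, φ(70) = 24, φ(71) = 70, φ(72) = 24, φ(73) = 72, φ(74) = 36, φ(75) = 40, φ(76) = 36, φ(77) = 60, φ(78) = 24, φ(79) = 78, φ(80) = 32, φ(81) = 54, φ(82) = 40, φ(83) = 82, φ(84) = 24, φ(85) = 64, φ(86) = 42, φ(87) = 56, φ(88) = 40, φ(89) = 88, φ(90) = 24, φ(91) = 72, φ(92) = 44, φ(93) = 60, φ(94) = 46, φ(95) = 72, φ(96) = 32, φ(97) = 96, φ(98) = 42, φ(99) = 60, φ(100) = 40, φ(101) = 100, φ(102) = 32, φ(103) = 102. Summing all 103 values: 3278. (Average order: Σ_{n ≤ x} φ(n) ~ (3/π²) x². For x = 103, (3/π²)·103² ≈ 3224.75.)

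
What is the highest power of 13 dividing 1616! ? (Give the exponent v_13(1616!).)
v_13(1616!) = 133

Legendre's formula: v_p(n!) = Σ_{k ≥ 1} ⌊n / p^k⌋. For p = 13, n = 1616, the terms are:
  ⌊1616/13^1⌋ = ⌊1616/13⌋ = 124
  ⌊1616/13^2⌋ = ⌊1616/169⌋ = 9
(the next term ⌊1616/13^3⌋ = 0, terminating the sum). Summing: v_13(1616!) = 124 + 9 = 133.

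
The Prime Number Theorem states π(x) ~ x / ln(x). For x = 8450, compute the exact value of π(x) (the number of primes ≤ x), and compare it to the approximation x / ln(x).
π(8450) = 1057;  x/ln(x) ≈ 934.54;  relative error ≈ 11.59%.

Directly count primes up to 8450: π(8450) = 1057. The PNT approximation gives 8450/ln(8450) ≈ 8450/9.04192 ≈ 934.54. Relative error (π(x) − x/ln(x)) / π(x) ≈ 11.59%; the approximation is known to undercount slightly (Li(x) is a better estimate).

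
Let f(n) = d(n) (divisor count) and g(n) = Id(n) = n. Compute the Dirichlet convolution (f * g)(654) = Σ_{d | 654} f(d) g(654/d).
(d * Id)(654) = 2220

Divisors of 654: [1, 2, 3, 6, 109, 218, 327, 654]. For each d | 654:
  d = 1: d(1) · Id(654/1) = 1 · 654 = 654
  d = 2: d(2) · Id(654/2) = 2 · 327 = 654
  d = 3: d(3) · Id(654/3) = 2 · 218 = 436
  d = 6: d(6) · Id(654/6) = 4 · 109 = 436
  d = 109: d(109) · Id(654/109) = 2 · 6 = 12
  d = 218: d(218) · Id(654/218) = 4 · 3 = 12
  d = 327: d(327) · Id(654/327) = 4 · 2 = 8
  d = 654: d(654) · Id(654/654) = 8 · 1 = 8
Summing: (d * Id)(654) = 654 + 654 + 436 + 436 + 12 + 12 + 8 + 8 = 2220.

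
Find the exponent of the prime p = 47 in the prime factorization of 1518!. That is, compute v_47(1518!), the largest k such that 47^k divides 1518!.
v_47(1518!) = 32

Legendre's formula: v_p(n!) = Σ_{k ≥ 1} ⌊n / p^k⌋. For p = 47, n = 1518, the terms are:
  ⌊1518/47^1⌋ = ⌊1518/47⌋ = 32
(the next term ⌊1518/47^2⌋ = 0, terminating the sum). Summing: v_47(1518!) = 32 = 32.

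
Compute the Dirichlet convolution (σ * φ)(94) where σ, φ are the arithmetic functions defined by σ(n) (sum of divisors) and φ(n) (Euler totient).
(σ * φ)(94) = 376

Divisors of 94: [1, 2, 47, 94]. For each d | 94:
  d = 1: σ(1) · φ(94/1) = 1 · 46 = 46
  d = 2: σ(2) · φ(94/2) = 3 · 46 = 138
  d = 47: σ(47) · φ(94/47) = 48 · 1 = 48
  d = 94: σ(94) · φ(94/94) = 144 · 1 = 144
Summing: (σ * φ)(94) = 46 + 138 + 48 + 144 = 376.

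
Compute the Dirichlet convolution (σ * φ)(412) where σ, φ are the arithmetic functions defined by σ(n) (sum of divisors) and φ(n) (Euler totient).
(σ * φ)(412) = 2472

Divisors of 412: [1, 2, 4, 103, 206, 412]. For each d | 412:
  d = 1: σ(1) · φ(412/1) = 1 · 204 = 204
  d = 2: σ(2) · φ(412/2) = 3 · 102 = 306
  d = 4: σ(4) · φ(412/4) = 7 · 102 = 714
  d = 103: σ(103) · φ(412/103) = 104 · 2 = 208
  d = 206: σ(206) · φ(412/206) = 312 · 1 = 312
  d = 412: σ(412) · φ(412/412) = 728 · 1 = 728
Summing: (σ * φ)(412) = 204 + 306 + 714 + 208 + 312 + 728 = 2472.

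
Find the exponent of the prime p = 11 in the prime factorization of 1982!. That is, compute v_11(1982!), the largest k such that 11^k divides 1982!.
v_11(1982!) = 197

Legendre's formula: v_p(n!) = Σ_{k ≥ 1} ⌊n / p^k⌋. For p = 11, n = 1982, the terms are:
  ⌊1982/11^1⌋ = ⌊1982/11⌋ = 180
  ⌊1982/11^2⌋ = ⌊1982/121⌋ = 16
  ⌊1982/11^3⌋ = ⌊1982/1331⌋ = 1
(the next term ⌊1982/11^4⌋ = 0, terminating the sum). Summing: v_11(1982!) = 180 + 16 + 1 = 197.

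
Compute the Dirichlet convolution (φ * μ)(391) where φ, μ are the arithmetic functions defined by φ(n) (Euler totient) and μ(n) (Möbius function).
(φ * μ)(391) = 315

Divisors of 391: [1, 17, 23, 391]. For each d | 391:
  d = 1: φ(1) · μ(391/1) = 1 · 1 = 1
  d = 17: φ(17) · μ(391/17) = 16 · -1 = -16
  d = 23: φ(23) · μ(391/23) = 22 · -1 = -22
  d = 391: φ(391) · μ(391/391) = 352 · 1 = 352
Summing: (φ * μ)(391) = 1 + -16 + -22 + 352 = 315.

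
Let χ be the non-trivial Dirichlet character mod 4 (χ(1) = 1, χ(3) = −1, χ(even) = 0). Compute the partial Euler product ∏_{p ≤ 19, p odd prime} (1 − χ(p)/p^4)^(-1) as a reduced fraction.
∏ = 10388364341566686475/10504466734429503488

The odd primes p ≤ 19 are [3, 5, 7, 11, 13, 17, 19]. For each, χ(p) = 1 if p ≡ 1 mod 4, χ(p) = −1 if p ≡ 3 mod 4. Taking (1 − χ(p)/p^4)^(-1) = p^4/(p^4 − χ(p)): (1 − (-1)/3^4)^(-1) · (1 − (1)/5^4)^(-1) · (1 − (-1)/7^4)^(-1) · (1 − (-1)/11^4)^(-1) · (1 − (1)/13^4)^(-1) · (1 − (1)/17^4)^(-1) · (1 − (-1)/19^4)^(-1) = 10388364341566686475/10504466734429503488.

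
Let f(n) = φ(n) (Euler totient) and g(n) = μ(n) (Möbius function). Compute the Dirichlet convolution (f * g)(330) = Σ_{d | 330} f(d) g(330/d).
(φ * μ)(330) = 0

Divisors of 330: [1, 2, 3, 5, 6, 10, 11, 15, 22, 30, 33, 55, 66, 110, 165, 330]. For each d | 330:
  d = 1: φ(1) · μ(330/1) = 1 · 1 = 1
  d = 2: φ(2) · μ(330/2) = 1 · -1 = -1
  d = 3: φ(3) · μ(330/3) = 2 · -1 = -2
  d = 5: φ(5) · μ(330/5) = 4 · -1 = -4
  d = 6: φ(6) · μ(330/6) = 2 · 1 = 2
  d = 10: φ(10) · μ(330/10) = 4 · 1 = 4
  d = 11: φ(11) · μ(330/11) = 10 · -1 = -10
  d = 15: φ(15) · μ(330/15) = 8 · 1 = 8
  d = 22: φ(22) · μ(330/22) = 10 · 1 = 10
  d = 30: φ(30) · μ(330/30) = 8 · -1 = -8
  d = 33: φ(33) · μ(330/33) = 20 · 1 = 20
  d = 55: φ(55) · μ(330/55) = 40 · 1 = 40
  d = 66: φ(66) · μ(330/66) = 20 · -1 = -20
  d = 110: φ(110) · μ(330/110) = 40 · -1 = -40
  d = 165: φ(165) · μ(330/165) = 80 · -1 = -80
  d = 330: φ(330) · μ(330/330) = 80 · 1 = 80
Summing: (φ * μ)(330) = 1 + -1 + -2 + -4 + 2 + 4 + -10 + 8 + 10 + -8 + 20 + 40 + -20 + -40 + -80 + 80 = 0.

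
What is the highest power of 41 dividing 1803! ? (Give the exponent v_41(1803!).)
v_41(1803!) = 44

Legendre's formula: v_p(n!) = Σ_{k ≥ 1} ⌊n / p^k⌋. For p = 41, n = 1803, the terms are:
  ⌊1803/41^1⌋ = ⌊1803/41⌋ = 43
  ⌊1803/41^2⌋ = ⌊1803/1681⌋ = 1
(the next term ⌊1803/41^3⌋ = 0, terminating the sum). Summing: v_41(1803!) = 43 + 1 = 44.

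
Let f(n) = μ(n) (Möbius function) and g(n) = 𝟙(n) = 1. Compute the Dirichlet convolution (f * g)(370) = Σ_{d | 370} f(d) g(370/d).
(μ * 𝟙)(370) = 0

Divisors of 370: [1, 2, 5, 10, 37, 74, 185, 370]. For each d | 370:
  d = 1: μ(1) · 𝟙(370/1) = 1 · 1 = 1
  d = 2: μ(2) · 𝟙(370/2) = -1 · 1 = -1
  d = 5: μ(5) · 𝟙(370/5) = -1 · 1 = -1
  d = 10: μ(10) · 𝟙(370/10) = 1 · 1 = 1
  d = 37: μ(37) · 𝟙(370/37) = -1 · 1 = -1
  d = 74: μ(74) · 𝟙(370/74) = 1 · 1 = 1
  d = 185: μ(185) · 𝟙(370/185) = 1 · 1 = 1
  d = 370: μ(370) · 𝟙(370/370) = -1 · 1 = -1
Summing: (μ * 𝟙)(370) = 1 + -1 + -1 + 1 + -1 + 1 + 1 + -1 = 0.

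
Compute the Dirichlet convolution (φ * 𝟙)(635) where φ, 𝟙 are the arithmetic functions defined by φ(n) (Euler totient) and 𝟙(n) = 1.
(φ * 𝟙)(635) = 635

Divisors of 635: [1, 5, 127, 635]. For each d | 635:
  d = 1: φ(1) · 𝟙(635/1) = 1 · 1 = 1
  d = 5: φ(5) · 𝟙(635/5) = 4 · 1 = 4
  d = 127: φ(127) · 𝟙(635/127) = 126 · 1 = 126
  d = 635: φ(635) · 𝟙(635/635) = 504 · 1 = 504
Summing: (φ * 𝟙)(635) = 1 + 4 + 126 + 504 = 635.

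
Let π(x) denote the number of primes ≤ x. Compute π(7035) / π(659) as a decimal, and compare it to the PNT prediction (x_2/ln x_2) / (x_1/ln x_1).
π(7035)/π(659) = 904/120 ≈ 7.5333;  PNT prediction ≈ 7.8218.

π(659) = 120 and π(7035) = 904, so π(7035)/π(659) ≈ 7.5333. The PNT-predicted ratio is (7035/ln(7035)) / (659/ln(659)) ≈ 7.8218. The two agree to within a few percent, as expected.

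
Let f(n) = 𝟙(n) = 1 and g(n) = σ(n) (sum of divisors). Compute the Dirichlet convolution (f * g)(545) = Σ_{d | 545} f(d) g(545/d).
(𝟙 * σ)(545) = 777

Divisors of 545: [1, 5, 109, 545]. For each d | 545:
  d = 1: 𝟙(1) · σ(545/1) = 1 · 660 = 660
  d = 5: 𝟙(5) · σ(545/5) = 1 · 110 = 110
  d = 109: 𝟙(109) · σ(545/109) = 1 · 6 = 6
  d = 545: 𝟙(545) · σ(545/545) = 1 · 1 = 1
Summing: (𝟙 * σ)(545) = 660 + 110 + 6 + 1 = 777.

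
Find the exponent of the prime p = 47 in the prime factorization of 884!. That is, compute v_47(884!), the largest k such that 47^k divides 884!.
v_47(884!) = 18

Legendre's formula: v_p(n!) = Σ_{k ≥ 1} ⌊n / p^k⌋. For p = 47, n = 884, the terms are:
  ⌊884/47^1⌋ = ⌊884/47⌋ = 18
(the next term ⌊884/47^2⌋ = 0, terminating the sum). Summing: v_47(884!) = 18 = 18.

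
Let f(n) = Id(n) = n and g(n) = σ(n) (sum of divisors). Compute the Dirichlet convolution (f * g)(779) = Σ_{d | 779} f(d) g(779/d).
(Id * σ)(779) = 3237

Divisors of 779: [1, 19, 41, 779]. For each d | 779:
  d = 1: Id(1) · σ(779/1) = 1 · 840 = 840
  d = 19: Id(19) · σ(779/19) = 19 · 42 = 798
  d = 41: Id(41) · σ(779/41) = 41 · 20 = 820
  d = 779: Id(779) · σ(779/779) = 779 · 1 = 779
Summing: (Id * σ)(779) = 840 + 798 + 820 + 779 = 3237.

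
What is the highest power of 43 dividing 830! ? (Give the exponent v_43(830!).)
v_43(830!) = 19

Legendre's formula: v_p(n!) = Σ_{k ≥ 1} ⌊n / p^k⌋. For p = 43, n = 830, the terms are:
  ⌊830/43^1⌋ = ⌊830/43⌋ = 19
(the next term ⌊830/43^2⌋ = 0, terminating the sum). Summing: v_43(830!) = 19 = 19.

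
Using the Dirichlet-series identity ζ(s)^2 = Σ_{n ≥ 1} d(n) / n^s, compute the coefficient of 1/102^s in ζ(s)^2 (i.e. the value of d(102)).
d(102) = 8

ζ(s)^2 = (Σ 1/m^s)(Σ 1/k^s). The coefficient of 1/n^s in the product is the number of ordered pairs (m, k) with mk = n, which equals d(n). For n = 102, divisors are [1, 2, 3, 6, 17, 34, 51, 102], so d(102) = 8.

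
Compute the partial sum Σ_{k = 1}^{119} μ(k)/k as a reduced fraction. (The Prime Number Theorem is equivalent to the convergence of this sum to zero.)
Σ μ(k)/k = -57036343158881297864991132838495688289960443/6322010928083521557629041258308732498654937398

Values of μ(k) for 1 ≤ k ≤ 119: μ(1) = 1, μ(2) = -1, μ(3) = -1, μ(5) = -1, μ(6) = 1, μ(7) = -1, μ(10) = 1, μ(11) = -1, μ(13) = -1, μ(14) = 1, μ(15) = 1, μ(17) = -1, μ(19) = -1, μ(21) = 1, μ(22) = 1, μ(23) = -1, μ(26) = 1, μ(29) = -1, μ(30) = -1, μ(31) = -1, μ(33) = 1, μ(34) = 1, μ(35) = 1, μ(37) = -1, μ(38) = 1, μ(39) = 1, μ(41) = -1, μ(42) = -1, μ(43) = -1, μ(46) = 1, μ(47) = -1, μ(51) = 1, μ(53) = -1, μ(55) = 1, μ(57) = 1, μ(58) = 1, μ(59) = -1, μ(61) = -1, μ(62) = 1, μ(65) = 1, μ(66) = -1, μ(67) = -1, μ(69) = 1, μ(70) = -1, μ(71) = -1, μ(73) = -1, μ(74) = 1, μ(77) = 1, μ(78) = -1, μ(79) = -1, μ(82) = 1, μ(83) = -1, μ(85) = 1, μ(86) = 1, μ(87) = 1, μ(89) = -1, μ(91) = 1, μ(93) = 1, μ(94) = 1, μ(95) = 1, μ(97) = -1, μ(101) = -1, μ(102) = -1, μ(103) = -1, μ(105) = -1, μ(106) = 1, μ(107) = -1, μ(109) = -1, μ(110) = -1, μ(111) = 1, μ(113) = -1, μ(114) = -1, μ(115) = 1, μ(118) = 1, μ(119) = 1, with μ = 0 on non-squarefree integers. Summing μ(k)/k for k where μ(k) ≠ 0 gives -57036343158881297864991132838495688289960443/6322010928083521557629041258308732498654937398 ≈ -0.0090. (PNT ⟺ this sum → 0 as n → ∞.)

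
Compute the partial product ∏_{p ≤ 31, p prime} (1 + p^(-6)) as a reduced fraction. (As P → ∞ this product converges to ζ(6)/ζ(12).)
∏ = 27817995139941732182652708678753385001734002671757520/27350499395438163022926501194256392285250955967934357

The primes p ≤ 31 are [2, 3, 5, 7, 11, 13, 17, 19, 23, 29, 31]. For each, (1 + 1/p^6) = (p^6 + 1)/p^6. Multiplying these fractions over p ∈ [2, 3, 5, 7, 11, 13, 17, 19, 23, 29, 31] gives 27817995139941732182652708678753385001734002671757520/27350499395438163022926501194256392285250955967934357. (In the limit P → ∞ this tends to ζ(6)/ζ(12).)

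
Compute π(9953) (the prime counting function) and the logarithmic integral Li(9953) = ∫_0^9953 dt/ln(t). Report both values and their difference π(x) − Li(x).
π(9953) = 1227;  Li(9953) ≈ 1241.03;  π(x) − Li(x) ≈ -14.03.

Direct count of primes ≤ 9953 gives π(9953) = 1227. Numerical evaluation of the logarithmic integral gives Li(9953) ≈ 1241.03. The difference π(x) − Li(x) ≈ -14.03 is typically negative for small/moderate x (Li(x) overestimates), though Littlewood's theorem shows this sign changes infinitely often.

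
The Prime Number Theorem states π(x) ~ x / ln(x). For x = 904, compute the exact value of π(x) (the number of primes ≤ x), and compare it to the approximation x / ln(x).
π(904) = 154;  x/ln(x) ≈ 132.81;  relative error ≈ 13.76%.

Directly count primes up to 904: π(904) = 154. The PNT approximation gives 904/ln(904) ≈ 904/6.80683 ≈ 132.81. Relative error (π(x) − x/ln(x)) / π(x) ≈ 13.76%; the approximation is known to undercount slightly (Li(x) is a better estimate).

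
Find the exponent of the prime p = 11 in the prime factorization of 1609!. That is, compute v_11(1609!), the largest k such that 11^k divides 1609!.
v_11(1609!) = 160

Legendre's formula: v_p(n!) = Σ_{k ≥ 1} ⌊n / p^k⌋. For p = 11, n = 1609, the terms are:
  ⌊1609/11^1⌋ = ⌊1609/11⌋ = 146
  ⌊1609/11^2⌋ = ⌊1609/121⌋ = 13
  ⌊1609/11^3⌋ = ⌊1609/1331⌋ = 1
(the next term ⌊1609/11^4⌋ = 0, terminating the sum). Summing: v_11(1609!) = 146 + 13 + 1 = 160.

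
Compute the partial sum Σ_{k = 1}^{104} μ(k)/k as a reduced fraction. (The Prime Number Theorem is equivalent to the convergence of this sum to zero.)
Σ μ(k)/k = 41203144520038891926409588275527024249/23984823528925228172706521638692258396210

Values of μ(k) for 1 ≤ k ≤ 104: μ(1) = 1, μ(2) = -1, μ(3) = -1, μ(5) = -1, μ(6) = 1, μ(7) = -1, μ(10) = 1, μ(11) = -1, μ(13) = -1, μ(14) = 1, μ(15) = 1, μ(17) = -1, μ(19) = -1, μ(21) = 1, μ(22) = 1, μ(23) = -1, μ(26) = 1, μ(29) = -1, μ(30) = -1, μ(31) = -1, μ(33) = 1, μ(34) = 1, μ(35) = 1, μ(37) = -1, μ(38) = 1, μ(39) = 1, μ(41) = -1, μ(42) = -1, μ(43) = -1, μ(46) = 1, μ(47) = -1, μ(51) = 1, μ(53) = -1, μ(55) = 1, μ(57) = 1, μ(58) = 1, μ(59) = -1, μ(61) = -1, μ(62) = 1, μ(65) = 1, μ(66) = -1, μ(67) = -1, μ(69) = 1, μ(70) = -1, μ(71) = -1, μ(73) = -1, μ(74) = 1, μ(77) = 1, μ(78) = -1, μ(79) = -1, μ(82) = 1, μ(83) = -1, μ(85) = 1, μ(86) = 1, μ(87) = 1, μ(89) = -1, μ(91) = 1, μ(93) = 1, μ(94) = 1, μ(95) = 1, μ(97) = -1, μ(101) = -1, μ(102) = -1, μ(103) = -1, with μ = 0 on non-squarefree integers. Summing μ(k)/k for k where μ(k) ≠ 0 gives 41203144520038891926409588275527024249/23984823528925228172706521638692258396210 ≈ 0.0017. (PNT ⟺ this sum → 0 as n → ∞.)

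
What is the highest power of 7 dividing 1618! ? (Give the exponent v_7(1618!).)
v_7(1618!) = 268

Legendre's formula: v_p(n!) = Σ_{k ≥ 1} ⌊n / p^k⌋. For p = 7, n = 1618, the terms are:
  ⌊1618/7^1⌋ = ⌊1618/7⌋ = 231
  ⌊1618/7^2⌋ = ⌊1618/49⌋ = 33
  ⌊1618/7^3⌋ = ⌊1618/343⌋ = 4
(the next term ⌊1618/7^4⌋ = 0, terminating the sum). Summing: v_7(1618!) = 231 + 33 + 4 = 268.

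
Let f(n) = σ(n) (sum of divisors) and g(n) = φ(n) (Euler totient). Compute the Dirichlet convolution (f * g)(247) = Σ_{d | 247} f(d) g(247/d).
(σ * φ)(247) = 988

Divisors of 247: [1, 13, 19, 247]. For each d | 247:
  d = 1: σ(1) · φ(247/1) = 1 · 216 = 216
  d = 13: σ(13) · φ(247/13) = 14 · 18 = 252
  d = 19: σ(19) · φ(247/19) = 20 · 12 = 240
  d = 247: σ(247) · φ(247/247) = 280 · 1 = 280
Summing: (σ * φ)(247) = 216 + 252 + 240 + 280 = 988.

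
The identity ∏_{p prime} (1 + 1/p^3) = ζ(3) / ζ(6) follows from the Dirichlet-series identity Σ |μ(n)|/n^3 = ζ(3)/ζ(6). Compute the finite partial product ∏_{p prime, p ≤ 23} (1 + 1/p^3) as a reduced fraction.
∏ = 16117288424681472/13642976755448975

The primes p ≤ 23 are [2, 3, 5, 7, 11, 13, 17, 19, 23]. For each, (1 + 1/p^3) = (p^3 + 1)/p^3. Multiplying these fractions over p ∈ [2, 3, 5, 7, 11, 13, 17, 19, 23] gives 16117288424681472/13642976755448975. (In the limit P → ∞ this tends to ζ(3)/ζ(6).)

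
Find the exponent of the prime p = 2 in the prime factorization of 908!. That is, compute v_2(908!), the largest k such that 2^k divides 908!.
v_2(908!) = 903

Legendre's formula: v_p(n!) = Σ_{k ≥ 1} ⌊n / p^k⌋. For p = 2, n = 908, the terms are:
  ⌊908/2^1⌋ = ⌊908/2⌋ = 454
  ⌊908/2^2⌋ = ⌊908/4⌋ = 227
  ⌊908/2^3⌋ = ⌊908/8⌋ = 113
  ⌊908/2^4⌋ = ⌊908/16⌋ = 56
  ⌊908/2^5⌋ = ⌊908/32⌋ = 28
  ⌊908/2^6⌋ = ⌊908/64⌋ = 14
  ⌊908/2^7⌋ = ⌊908/128⌋ = 7
  ⌊908/2^8⌋ = ⌊908/256⌋ = 3
  ⌊908/2^9⌋ = ⌊908/512⌋ = 1
(the next term ⌊908/2^10⌋ = 0, terminating the sum). Summing: v_2(908!) = 454 + 227 + 113 + 56 + 28 + 14 + 7 + 3 + 1 = 903.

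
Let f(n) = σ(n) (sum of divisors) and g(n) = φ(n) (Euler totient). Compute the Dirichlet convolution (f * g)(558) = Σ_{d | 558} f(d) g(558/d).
(σ * φ)(558) = 6696

Divisors of 558: [1, 2, 3, 6, 9, 18, 31, 62, 93, 186, 279, 558]. For each d | 558:
  d = 1: σ(1) · φ(558/1) = 1 · 180 = 180
  d = 2: σ(2) · φ(558/2) = 3 · 180 = 540
  d = 3: σ(3) · φ(558/3) = 4 · 60 = 240
  d = 6: σ(6) · φ(558/6) = 12 · 60 = 720
  d = 9: σ(9) · φ(558/9) = 13 · 30 = 390
  d = 18: σ(18) · φ(558/18) = 39 · 30 = 1170
  d = 31: σ(31) · φ(558/31) = 32 · 6 = 192
  d = 62: σ(62) · φ(558/62) = 96 · 6 = 576
  d = 93: σ(93) · φ(558/93) = 128 · 2 = 256
  d = 186: σ(186) · φ(558/186) = 384 · 2 = 768
  d = 279: σ(279) · φ(558/279) = 416 · 1 = 416
  d = 558: σ(558) · φ(558/558) = 1248 · 1 = 1248
Summing: (σ * φ)(558) = 180 + 540 + 240 + 720 + 390 + 1170 + 192 + 576 + 256 + 768 + 416 + 1248 = 6696.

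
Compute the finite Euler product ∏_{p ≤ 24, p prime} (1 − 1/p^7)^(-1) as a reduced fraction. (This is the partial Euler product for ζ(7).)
∏ = 48232764637425582400715871008195503014129789903328125/47833390398549347808770198286798982719063238904795968

The primes p ≤ 24 are [2, 3, 5, 7, 11, 13, 17, 19, 23]. For each prime, (1 − 1/p^7)^(-1) = p^7 / (p^7 − 1). The product is (1 − 1/2^7)^(-1), (1 − 1/3^7)^(-1), (1 − 1/5^7)^(-1), (1 − 1/7^7)^(-1), (1 − 1/11^7)^(-1), (1 − 1/13^7)^(-1), (1 − 1/17^7)^(-1), (1 − 1/19^7)^(-1), (1 − 1/23^7)^(-1) = ∏ p^7 / (p^7 − 1) = 48232764637425582400715871008195503014129789903328125/47833390398549347808770198286798982719063238904795968.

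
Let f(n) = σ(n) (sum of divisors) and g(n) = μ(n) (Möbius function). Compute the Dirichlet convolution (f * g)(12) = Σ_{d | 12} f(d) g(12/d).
(σ * μ)(12) = 12

Divisors of 12: [1, 2, 3, 4, 6, 12]. For each d | 12:
  d = 1: σ(1) · μ(12/1) = 1 · 0 = 0
  d = 2: σ(2) · μ(12/2) = 3 · 1 = 3
  d = 3: σ(3) · μ(12/3) = 4 · 0 = 0
  d = 4: σ(4) · μ(12/4) = 7 · -1 = -7
  d = 6: σ(6) · μ(12/6) = 12 · -1 = -12
  d = 12: σ(12) · μ(12/12) = 28 · 1 = 28
Summing: (σ * μ)(12) = 0 + 3 + 0 + -7 + -12 + 28 = 12.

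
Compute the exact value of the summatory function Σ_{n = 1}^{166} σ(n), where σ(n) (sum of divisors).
Σ_{n ≤ 166} σ(n) = 22707

Compute σ(n) for each 1 ≤ n ≤ 166: σ(1) = 1, σ(2) = 3, σ(3) = 4, σ(4) = 7, σ(5) = 6, σ(6) = 12, σ(7) = 8, σ(8) = 15, σ(9) = 13, σ(10) = 18, σ(11) = 12, σ(12) = 28, σ(13) = 14, σ(14) = 24, σ(15) = 24, σ(16) = 31, σ(17) = 18, σ(18) = 39, σ(19) = 20, σ(20) = 42, σ(21) = 32, σ(22) = 36, σ(23) = 24, σ(24) = 60, σ(25) = 31, σ(26) = 42, σ(27) = 40, σ(28) = 56, σ(29) = 30, σ(30) = 72, σ(31) = 32, σ(32) = 63, σ(33) = 48, σ(34) = 54, σ(35) = 48, σ(36) = 91, σ(37) = 38, σ(38) = 60, σ(39) = 56, σ(40) = 90, σ(41) = 42, σ(42) = 96, σ(43) = 44, σ(44) = 84, σ(45) = 78, σ(46) = 72, σ(47) = 48, σ(48) = 124, σ(49) = 57, σ(50) = 93, σ(51) = 72, σ(52) = 98, σ(53) = 54, σ(54) = 120, σ(55) = 72, σ(56) = 120, σ(57) = 80, σ(58) = 90, σ(59) = 60, σ(60) = 168, σ(61) = 62, σ(62) = 96, σ(63) = 104, σ(64) = 127, σ(65) = 84, σ(66) = 144, σ(67) = 68, σ(68) = 126, σ(69) = 96, σ(70) = 144, σ(71) = 72, σ(72) = 195, σ(73) = 74, σ(74) = 114, σ(75) = 124, σ(76) = 140, σ(77) = 96, σ(78) = 168, σ(79) = 80, σ(80) = 186, σ(81) = 121, σ(82) = 126, σ(83) = 84, σ(84) = 224, σ(85) = 108, σ(86) = 132, σ(87) = 120, σ(88) = 180, σ(89) = 90, σ(90) = 234, σ(91) = 112, σ(92) = 168, σ(93) = 128, σ(94) = 144, σ(95) = 120, σ(96) = 252, σ(97) = 98, σ(98) = 171, σ(99) = 156, σ(100) = 217, σ(101) = 102, σ(102) = 216, σ(103) = 104, σ(104) = 210, σ(105) = 192, σ(106) = 162, σ(107) = 108, σ(108) = 280, σ(109) = 110, σ(110) = 216, σ(111) = 152, σ(112) = 248, σ(113) = 114, σ(114) = 240, σ(115) = 144, σ(116) = 210, σ(117) = 182, σ(118) = 180, σ(119) = 144, σ(120) = 360, σ(121) = 133, σ(122) = 186, σ(123) = 168, σ(124) = 224, σ(125) = 156, σ(126) = 312, σ(127) = 128, σ(128) = 255, σ(129) = 176, σ(130) = 252, σ(131) = 132, σ(132) = 336, σ(133) = 160, σ(134) = 204, σ(135) = 240, σ(136) = 270, σ(137) = 138, σ(138) = 288, σ(139) = 140, σ(140) = 336, σ(141) = 192, σ(142) = 216, σ(143) = 168, σ(144) = 403, σ(145) = 180, σ(146) = 222, σ(147) = 228, σ(148) = 266, σ(149) = 150, σ(150) = 372, σ(151) = 152, σ(152) = 300, σ(153) = 234, σ(154) = 288, σ(155) = 192, σ(156) = 392, σ(157) = 158, σ(158) = 240, σ(159) = 216, σ(160) = 378, σ(161) = 192, σ(162) = 363, σ(163) = 164, σ(164) = 294, σ(165) = 288, σ(166) = 252. Summing all 166 values: 22707. (Average order: Σ_{n ≤ x} σ(n) ~ (π²/12) x². For x = 166, (π²/12)·166² ≈ 22663.90.)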